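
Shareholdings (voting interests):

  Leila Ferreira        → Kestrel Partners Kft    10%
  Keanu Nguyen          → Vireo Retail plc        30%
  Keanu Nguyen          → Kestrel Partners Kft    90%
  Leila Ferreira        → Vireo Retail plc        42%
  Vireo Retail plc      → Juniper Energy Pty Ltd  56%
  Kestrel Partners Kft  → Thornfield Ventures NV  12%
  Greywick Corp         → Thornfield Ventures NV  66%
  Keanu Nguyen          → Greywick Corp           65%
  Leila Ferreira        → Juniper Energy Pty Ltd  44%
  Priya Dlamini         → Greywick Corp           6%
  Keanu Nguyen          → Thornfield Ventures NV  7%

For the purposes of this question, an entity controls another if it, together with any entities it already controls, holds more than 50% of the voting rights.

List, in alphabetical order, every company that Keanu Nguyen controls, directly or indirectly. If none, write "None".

Keanu holds 90% of Kestrel, so Keanu controls Kestrel.
Keanu holds 65% of Greywick, so Keanu controls Greywick.
Greywick and Keanu and Kestrel together hold 66% + 7% + 12% = 85% of Thornfield, so Keanu controls Thornfield.
No other company's threshold is met.

Greywick Corp, Kestrel Partners Kft, Thornfield Ventures NV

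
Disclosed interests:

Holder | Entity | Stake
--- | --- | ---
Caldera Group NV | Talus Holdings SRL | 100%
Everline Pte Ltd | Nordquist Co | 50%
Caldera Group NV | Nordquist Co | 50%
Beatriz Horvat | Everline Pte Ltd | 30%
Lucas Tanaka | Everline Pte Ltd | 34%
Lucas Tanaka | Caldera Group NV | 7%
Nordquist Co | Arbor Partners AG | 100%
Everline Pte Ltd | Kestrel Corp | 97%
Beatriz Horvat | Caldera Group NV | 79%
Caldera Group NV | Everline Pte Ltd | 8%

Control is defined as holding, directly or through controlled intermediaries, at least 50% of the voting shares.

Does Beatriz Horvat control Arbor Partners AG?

Yes

Beatriz holds 79% of Caldera, so Beatriz controls Caldera.
Caldera holds 50% of Nordquist, so Beatriz controls Nordquist.
Nordquist holds 100% of Arbor, so Beatriz controls Arbor.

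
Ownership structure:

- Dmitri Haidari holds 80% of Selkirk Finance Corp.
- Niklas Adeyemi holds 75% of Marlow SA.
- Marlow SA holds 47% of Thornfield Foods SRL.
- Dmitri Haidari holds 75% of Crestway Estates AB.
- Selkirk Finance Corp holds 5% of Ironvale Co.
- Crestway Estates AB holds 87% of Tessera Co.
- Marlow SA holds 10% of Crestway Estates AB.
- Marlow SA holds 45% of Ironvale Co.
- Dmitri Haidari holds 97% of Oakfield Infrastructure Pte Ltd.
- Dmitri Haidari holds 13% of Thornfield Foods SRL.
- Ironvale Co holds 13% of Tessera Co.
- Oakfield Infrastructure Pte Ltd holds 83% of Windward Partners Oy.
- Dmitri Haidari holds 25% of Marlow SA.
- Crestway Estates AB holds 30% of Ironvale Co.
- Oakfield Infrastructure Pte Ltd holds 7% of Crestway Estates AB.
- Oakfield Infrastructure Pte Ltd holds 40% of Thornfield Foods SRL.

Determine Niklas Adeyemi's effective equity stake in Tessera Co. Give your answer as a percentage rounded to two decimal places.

11.21%

Niklas reaches Tessera along 3 paths.
Via Marlow → Ironvale: 75% × 45% × 13% = 4.3875%.
Via Marlow → Crestway → Ironvale: 75% × 10% × 30% × 13% = 0.2925%.
Via Marlow → Crestway: 75% × 10% × 87% = 6.525%.
Total: 4.3875% + 0.2925% + 6.525% = 11.205%.
Rounded: 11.21%.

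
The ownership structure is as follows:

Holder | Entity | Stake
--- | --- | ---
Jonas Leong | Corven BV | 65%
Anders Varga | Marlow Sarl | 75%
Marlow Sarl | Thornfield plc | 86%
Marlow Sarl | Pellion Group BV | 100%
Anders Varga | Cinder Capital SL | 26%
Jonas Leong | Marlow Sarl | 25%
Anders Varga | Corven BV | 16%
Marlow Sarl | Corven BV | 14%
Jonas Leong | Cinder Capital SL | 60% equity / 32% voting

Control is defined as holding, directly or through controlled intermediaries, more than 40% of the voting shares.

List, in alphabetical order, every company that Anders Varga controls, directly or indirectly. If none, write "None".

Anders holds 75% of Marlow, so Anders controls Marlow.
Marlow holds 86% of Thornfield, so Anders controls Thornfield.
Marlow holds 100% of Pellion, so Anders controls Pellion.
No other company's threshold is met.

Marlow Sarl, Pellion Group BV, Thornfield plc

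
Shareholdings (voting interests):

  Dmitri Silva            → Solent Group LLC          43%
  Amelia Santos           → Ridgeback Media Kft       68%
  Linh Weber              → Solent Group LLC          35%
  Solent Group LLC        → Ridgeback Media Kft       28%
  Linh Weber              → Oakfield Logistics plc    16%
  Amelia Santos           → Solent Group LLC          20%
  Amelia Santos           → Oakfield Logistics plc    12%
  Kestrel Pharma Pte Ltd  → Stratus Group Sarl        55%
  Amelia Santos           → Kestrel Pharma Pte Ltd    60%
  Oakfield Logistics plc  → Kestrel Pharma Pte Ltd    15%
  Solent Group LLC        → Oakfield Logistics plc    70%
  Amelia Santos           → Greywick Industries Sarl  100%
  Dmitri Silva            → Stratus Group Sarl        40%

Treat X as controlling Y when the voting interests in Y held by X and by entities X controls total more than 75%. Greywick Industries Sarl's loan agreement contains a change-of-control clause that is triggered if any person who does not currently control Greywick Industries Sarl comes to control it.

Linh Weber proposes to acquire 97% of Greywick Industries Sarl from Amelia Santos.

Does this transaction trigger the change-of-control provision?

Yes

The purchase adds only to Linh's holdings (Amelia's stake shrinks), so Linh is the only person who could newly come to control Greywick.
Linh's largest direct stake is 35% in Solent, which does not meet the threshold, so Linh controls no company.
Neither Linh nor any entity Linh controls holds any voting interest in Greywick.
So before the transaction, Linh does not control Greywick.
After the purchase, Linh holds 97% of Greywick directly, and Amelia's stake falls to 3%.
Linh holds 97% of Greywick, so Linh controls Greywick.
Linh did not control Greywick before and does after, so the clause is triggered.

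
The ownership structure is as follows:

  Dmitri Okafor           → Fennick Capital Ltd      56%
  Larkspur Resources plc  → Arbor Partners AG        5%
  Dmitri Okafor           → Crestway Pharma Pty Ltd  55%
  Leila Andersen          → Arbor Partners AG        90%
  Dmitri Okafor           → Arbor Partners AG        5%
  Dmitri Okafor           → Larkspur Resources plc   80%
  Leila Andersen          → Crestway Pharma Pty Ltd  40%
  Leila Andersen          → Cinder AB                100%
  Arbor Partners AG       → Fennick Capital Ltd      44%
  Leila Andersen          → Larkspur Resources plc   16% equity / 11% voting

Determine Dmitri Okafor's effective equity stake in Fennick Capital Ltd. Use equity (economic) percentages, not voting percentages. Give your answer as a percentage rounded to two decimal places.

Dmitri reaches Fennick along 3 paths.
Via Larkspur → Arbor: 80% × 5% × 44% = 1.76%.
Via Arbor: 5% × 44% = 2.2%.
Direct stake: 56% = 56%.
Total: 1.76% + 2.2% + 56% = 59.96%.

59.96%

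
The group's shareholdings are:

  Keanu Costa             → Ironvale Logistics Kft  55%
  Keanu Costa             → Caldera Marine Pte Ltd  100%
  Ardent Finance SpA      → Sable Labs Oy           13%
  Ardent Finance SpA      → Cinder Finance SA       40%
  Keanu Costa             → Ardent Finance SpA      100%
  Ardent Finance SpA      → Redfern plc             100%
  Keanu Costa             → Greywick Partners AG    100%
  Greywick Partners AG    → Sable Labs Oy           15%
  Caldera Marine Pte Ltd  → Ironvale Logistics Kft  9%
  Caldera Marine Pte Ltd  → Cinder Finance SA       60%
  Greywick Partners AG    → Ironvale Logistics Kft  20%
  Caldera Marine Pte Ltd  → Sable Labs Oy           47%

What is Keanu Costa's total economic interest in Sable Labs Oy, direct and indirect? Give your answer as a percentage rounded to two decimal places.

75.00%

Keanu reaches Sable along 3 paths.
Via Caldera: 100% × 47% = 47%.
Via Ardent: 100% × 13% = 13%.
Via Greywick: 100% × 15% = 15%.
Total: 47% + 13% + 15% = 75%.
Rounded: 75.00%.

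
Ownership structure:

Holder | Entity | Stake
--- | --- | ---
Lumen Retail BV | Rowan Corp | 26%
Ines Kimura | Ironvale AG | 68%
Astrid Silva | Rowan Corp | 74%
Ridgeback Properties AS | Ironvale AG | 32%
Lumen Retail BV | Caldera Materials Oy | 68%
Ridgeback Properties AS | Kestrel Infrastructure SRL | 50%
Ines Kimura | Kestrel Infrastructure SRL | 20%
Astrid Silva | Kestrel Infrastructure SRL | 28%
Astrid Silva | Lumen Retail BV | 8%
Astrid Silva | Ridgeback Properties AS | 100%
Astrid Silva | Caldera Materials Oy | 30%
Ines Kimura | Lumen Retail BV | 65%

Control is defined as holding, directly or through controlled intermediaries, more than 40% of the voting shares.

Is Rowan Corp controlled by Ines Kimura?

Ines holds 65% of Lumen, so Ines controls Lumen.
Lumen holds 68% of Caldera, so Ines controls Caldera.
Ines holds 68% of Ironvale, so Ines controls Ironvale.
In Rowan, Ines's side holds only 26%, not > 40%.
So Ines does not control Rowan.

No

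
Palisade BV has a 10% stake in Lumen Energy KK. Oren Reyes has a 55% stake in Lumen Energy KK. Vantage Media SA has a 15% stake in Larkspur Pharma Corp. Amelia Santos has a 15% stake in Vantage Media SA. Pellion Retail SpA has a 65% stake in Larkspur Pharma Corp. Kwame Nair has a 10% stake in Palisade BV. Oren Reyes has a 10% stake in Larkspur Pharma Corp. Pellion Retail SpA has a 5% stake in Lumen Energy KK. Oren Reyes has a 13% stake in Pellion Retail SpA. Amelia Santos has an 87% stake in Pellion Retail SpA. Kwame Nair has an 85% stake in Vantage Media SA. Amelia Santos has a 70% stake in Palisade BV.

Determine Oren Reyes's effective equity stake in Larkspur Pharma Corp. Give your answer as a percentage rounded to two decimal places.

Oren reaches Larkspur along 2 paths.
Via Pellion: 13% × 65% = 8.45%.
Direct stake: 10% = 10%.
Total: 8.45% + 10% = 18.45%.

18.45%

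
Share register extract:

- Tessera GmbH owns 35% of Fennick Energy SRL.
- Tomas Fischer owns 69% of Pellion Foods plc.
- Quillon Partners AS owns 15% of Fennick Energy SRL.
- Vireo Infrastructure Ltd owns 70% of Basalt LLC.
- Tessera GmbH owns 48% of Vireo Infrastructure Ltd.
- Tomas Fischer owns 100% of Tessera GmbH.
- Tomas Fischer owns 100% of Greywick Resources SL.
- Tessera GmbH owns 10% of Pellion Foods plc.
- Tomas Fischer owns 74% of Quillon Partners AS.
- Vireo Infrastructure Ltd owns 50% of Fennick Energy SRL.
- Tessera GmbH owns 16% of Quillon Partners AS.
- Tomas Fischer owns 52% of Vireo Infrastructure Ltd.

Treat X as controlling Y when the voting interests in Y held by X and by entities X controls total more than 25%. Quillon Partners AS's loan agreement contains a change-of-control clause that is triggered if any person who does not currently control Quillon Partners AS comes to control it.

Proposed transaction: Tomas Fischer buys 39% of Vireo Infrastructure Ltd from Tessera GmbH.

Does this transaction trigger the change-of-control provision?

No

The purchase adds only to Tomas's holdings (Tessera's stake shrinks), so Tomas is the only person who could newly come to control Quillon.
Tomas holds 100% of Tessera, so Tomas controls Tessera.
Tomas and Tessera together hold 74% + 16% = 90% of Quillon, so Tomas controls Quillon.
So Tomas already controls Quillon before the transaction.
After the purchase, Tomas's direct stake in Vireo rises to 52% + 39% = 91%, and Tessera's stake falls to 9%.
Tomas controlled Quillon already, so this is not a new person acquiring control; every other person's position is unchanged or reduced.
No new person acquires control, so the clause is not triggered.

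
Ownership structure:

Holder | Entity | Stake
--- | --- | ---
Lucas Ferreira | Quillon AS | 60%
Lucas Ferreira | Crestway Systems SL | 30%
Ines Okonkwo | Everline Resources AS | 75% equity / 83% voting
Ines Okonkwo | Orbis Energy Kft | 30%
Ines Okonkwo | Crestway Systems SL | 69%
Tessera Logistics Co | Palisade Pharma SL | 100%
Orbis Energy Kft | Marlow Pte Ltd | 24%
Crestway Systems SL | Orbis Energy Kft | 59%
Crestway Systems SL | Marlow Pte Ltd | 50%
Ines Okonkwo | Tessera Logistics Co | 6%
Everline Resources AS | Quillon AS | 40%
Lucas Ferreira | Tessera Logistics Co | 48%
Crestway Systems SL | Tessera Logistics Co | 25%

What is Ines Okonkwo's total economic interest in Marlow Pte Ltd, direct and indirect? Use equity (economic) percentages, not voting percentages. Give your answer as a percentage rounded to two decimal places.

Ines reaches Marlow along 3 paths.
Via Crestway: 69% × 50% = 34.5%.
Via Crestway → Orbis: 69% × 59% × 24% = 9.7704%.
Via Orbis: 30% × 24% = 7.2%.
Total: 34.5% + 9.7704% + 7.2% = 51.4704%.
Rounded: 51.47%.

51.47%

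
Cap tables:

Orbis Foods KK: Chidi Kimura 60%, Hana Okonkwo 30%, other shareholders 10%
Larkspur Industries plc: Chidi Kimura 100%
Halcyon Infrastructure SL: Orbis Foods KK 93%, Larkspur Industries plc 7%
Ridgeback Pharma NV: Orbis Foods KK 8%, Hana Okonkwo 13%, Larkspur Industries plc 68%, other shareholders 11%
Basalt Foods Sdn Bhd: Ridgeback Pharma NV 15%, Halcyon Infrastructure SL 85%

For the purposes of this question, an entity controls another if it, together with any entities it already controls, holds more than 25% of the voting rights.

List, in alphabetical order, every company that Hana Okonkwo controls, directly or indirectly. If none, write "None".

Hana holds 30% of Orbis, so Hana controls Orbis.
Orbis holds 93% of Halcyon, so Hana controls Halcyon.
Halcyon holds 85% of Basalt, so Hana controls Basalt.
No other company's threshold is met.

Basalt Foods Sdn Bhd, Halcyon Infrastructure SL, Orbis Foods KK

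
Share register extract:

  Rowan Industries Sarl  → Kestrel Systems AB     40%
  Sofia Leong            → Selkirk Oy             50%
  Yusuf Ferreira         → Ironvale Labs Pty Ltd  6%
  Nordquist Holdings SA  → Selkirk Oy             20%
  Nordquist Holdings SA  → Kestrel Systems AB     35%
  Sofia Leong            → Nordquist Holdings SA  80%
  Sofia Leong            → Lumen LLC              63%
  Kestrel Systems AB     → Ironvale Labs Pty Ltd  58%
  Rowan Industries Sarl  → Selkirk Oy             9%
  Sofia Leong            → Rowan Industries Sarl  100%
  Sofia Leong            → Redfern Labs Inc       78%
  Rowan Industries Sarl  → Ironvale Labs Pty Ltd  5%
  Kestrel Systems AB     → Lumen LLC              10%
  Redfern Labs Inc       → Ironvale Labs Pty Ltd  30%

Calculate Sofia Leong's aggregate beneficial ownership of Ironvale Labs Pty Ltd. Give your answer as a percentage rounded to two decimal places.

67.84%

Sofia reaches Ironvale along 4 paths.
Via Redfern: 78% × 30% = 23.4%.
Via Rowan → Kestrel: 100% × 40% × 58% = 23.2%.
Via Nordquist → Kestrel: 80% × 35% × 58% = 16.24%.
Via Rowan: 100% × 5% = 5%.
Total: 23.4% + 23.2% + 16.24% + 5% = 67.84%.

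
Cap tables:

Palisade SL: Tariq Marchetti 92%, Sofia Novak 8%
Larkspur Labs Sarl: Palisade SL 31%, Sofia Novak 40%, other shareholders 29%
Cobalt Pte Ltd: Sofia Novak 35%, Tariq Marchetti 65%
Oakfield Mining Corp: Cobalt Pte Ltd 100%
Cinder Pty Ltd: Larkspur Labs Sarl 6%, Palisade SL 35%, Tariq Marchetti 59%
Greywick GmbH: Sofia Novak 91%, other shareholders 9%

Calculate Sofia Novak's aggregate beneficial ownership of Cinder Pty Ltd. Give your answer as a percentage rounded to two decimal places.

Sofia reaches Cinder along 3 paths.
Via Palisade → Larkspur: 8% × 31% × 6% = 0.1488%.
Via Larkspur: 40% × 6% = 2.4%.
Via Palisade: 8% × 35% = 2.8%.
Total: 0.1488% + 2.4% + 2.8% = 5.3488%.
Rounded: 5.35%.

5.35%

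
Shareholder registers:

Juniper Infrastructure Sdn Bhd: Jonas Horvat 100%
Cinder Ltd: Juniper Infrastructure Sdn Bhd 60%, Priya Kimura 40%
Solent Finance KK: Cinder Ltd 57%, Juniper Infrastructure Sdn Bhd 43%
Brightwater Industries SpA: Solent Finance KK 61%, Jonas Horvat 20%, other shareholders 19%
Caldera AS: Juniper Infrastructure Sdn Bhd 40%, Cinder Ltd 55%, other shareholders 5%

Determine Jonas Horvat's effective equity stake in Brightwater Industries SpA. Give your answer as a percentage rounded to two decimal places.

Jonas reaches Brightwater along 3 paths.
Via Juniper → Cinder → Solent: 100% × 60% × 57% × 61% = 20.862%.
Via Juniper → Solent: 100% × 43% × 61% = 26.23%.
Direct stake: 20% = 20%.
Total: 20.862% + 26.23% + 20% = 67.092%.
Rounded: 67.09%.

67.09%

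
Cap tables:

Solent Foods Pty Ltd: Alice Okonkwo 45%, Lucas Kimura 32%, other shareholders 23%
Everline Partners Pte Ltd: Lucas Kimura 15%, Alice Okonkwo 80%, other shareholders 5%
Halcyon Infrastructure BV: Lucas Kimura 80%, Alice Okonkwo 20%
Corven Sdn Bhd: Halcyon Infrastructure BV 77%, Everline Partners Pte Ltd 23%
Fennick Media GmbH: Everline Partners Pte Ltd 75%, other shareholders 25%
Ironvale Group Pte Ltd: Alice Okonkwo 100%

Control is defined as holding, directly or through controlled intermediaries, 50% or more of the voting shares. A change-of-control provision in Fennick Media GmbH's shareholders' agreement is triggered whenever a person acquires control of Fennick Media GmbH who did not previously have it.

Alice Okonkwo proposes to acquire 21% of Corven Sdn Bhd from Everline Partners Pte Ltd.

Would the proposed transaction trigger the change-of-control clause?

No

The purchase adds only to Alice's holdings (Everline's stake shrinks), so Alice is the only person who could newly come to control Fennick.
Alice holds 80% of Everline, so Alice controls Everline.
Everline holds 75% of Fennick, so Alice controls Fennick.
So Alice already controls Fennick before the transaction.
After the purchase, Alice holds 21% of Corven directly, and Everline's stake falls to 2%.
Alice controlled Fennick already, so this is not a new person acquiring control; every other person's position is unchanged or reduced.
No new person acquires control, so the clause is not triggered.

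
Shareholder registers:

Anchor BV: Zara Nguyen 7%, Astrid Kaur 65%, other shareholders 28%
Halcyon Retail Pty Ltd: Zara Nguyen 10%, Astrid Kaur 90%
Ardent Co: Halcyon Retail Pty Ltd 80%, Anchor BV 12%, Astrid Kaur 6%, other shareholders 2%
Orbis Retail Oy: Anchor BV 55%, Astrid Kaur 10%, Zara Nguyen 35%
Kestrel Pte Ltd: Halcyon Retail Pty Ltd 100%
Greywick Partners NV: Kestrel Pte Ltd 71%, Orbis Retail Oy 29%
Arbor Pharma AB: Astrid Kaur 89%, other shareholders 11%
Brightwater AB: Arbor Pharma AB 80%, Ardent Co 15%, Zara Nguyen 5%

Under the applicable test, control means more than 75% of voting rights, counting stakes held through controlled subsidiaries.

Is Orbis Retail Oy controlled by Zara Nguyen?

No

Zara's largest direct stake is 35% in Orbis, which does not meet the threshold, so Zara controls no company.
In Orbis, Zara's side holds only 35%, not > 75%.
So Zara does not control Orbis.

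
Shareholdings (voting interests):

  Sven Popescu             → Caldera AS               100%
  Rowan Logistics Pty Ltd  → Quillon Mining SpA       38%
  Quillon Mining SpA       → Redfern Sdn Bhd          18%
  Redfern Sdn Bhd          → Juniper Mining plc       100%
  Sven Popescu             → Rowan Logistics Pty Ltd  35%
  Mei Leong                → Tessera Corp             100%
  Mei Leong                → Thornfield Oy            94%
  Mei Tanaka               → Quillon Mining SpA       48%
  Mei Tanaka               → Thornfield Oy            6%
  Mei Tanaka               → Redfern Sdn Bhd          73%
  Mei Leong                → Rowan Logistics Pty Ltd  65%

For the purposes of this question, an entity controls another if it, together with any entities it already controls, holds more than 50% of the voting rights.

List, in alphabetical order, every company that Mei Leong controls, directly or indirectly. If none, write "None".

Rowan Logistics Pty Ltd, Tessera Corp, Thornfield Oy

Mei Leong holds 65% of Rowan, so Mei Leong controls Rowan.
Mei Leong holds 100% of Tessera, so Mei Leong controls Tessera.
Mei Leong holds 94% of Thornfield, so Mei Leong controls Thornfield.
No other company's threshold is met.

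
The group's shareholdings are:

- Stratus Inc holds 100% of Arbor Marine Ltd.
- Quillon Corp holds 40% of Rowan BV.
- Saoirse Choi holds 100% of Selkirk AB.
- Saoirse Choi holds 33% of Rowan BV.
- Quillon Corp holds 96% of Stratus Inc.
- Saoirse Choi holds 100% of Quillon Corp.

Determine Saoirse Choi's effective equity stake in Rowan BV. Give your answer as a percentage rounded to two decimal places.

Saoirse reaches Rowan along 2 paths.
Direct stake: 33% = 33%.
Via Quillon: 100% × 40% = 40%.
Total: 33% + 40% = 73%.
Rounded: 73.00%.

73.00%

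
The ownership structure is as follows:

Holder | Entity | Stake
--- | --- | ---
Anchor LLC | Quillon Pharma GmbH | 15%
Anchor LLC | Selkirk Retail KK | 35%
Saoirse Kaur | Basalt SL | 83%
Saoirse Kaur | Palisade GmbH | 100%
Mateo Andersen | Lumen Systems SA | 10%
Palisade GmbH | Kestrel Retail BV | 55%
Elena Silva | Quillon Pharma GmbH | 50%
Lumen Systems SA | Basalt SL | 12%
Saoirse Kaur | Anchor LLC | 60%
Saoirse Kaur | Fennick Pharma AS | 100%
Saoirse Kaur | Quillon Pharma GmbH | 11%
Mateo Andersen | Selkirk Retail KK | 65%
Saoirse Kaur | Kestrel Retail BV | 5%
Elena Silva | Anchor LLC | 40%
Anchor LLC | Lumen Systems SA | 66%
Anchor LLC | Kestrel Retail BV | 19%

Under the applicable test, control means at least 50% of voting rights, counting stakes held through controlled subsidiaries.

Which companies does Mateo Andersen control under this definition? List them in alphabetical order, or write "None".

Selkirk Retail KK

Mateo holds 65% of Selkirk, so Mateo controls Selkirk.
No other company's threshold is met.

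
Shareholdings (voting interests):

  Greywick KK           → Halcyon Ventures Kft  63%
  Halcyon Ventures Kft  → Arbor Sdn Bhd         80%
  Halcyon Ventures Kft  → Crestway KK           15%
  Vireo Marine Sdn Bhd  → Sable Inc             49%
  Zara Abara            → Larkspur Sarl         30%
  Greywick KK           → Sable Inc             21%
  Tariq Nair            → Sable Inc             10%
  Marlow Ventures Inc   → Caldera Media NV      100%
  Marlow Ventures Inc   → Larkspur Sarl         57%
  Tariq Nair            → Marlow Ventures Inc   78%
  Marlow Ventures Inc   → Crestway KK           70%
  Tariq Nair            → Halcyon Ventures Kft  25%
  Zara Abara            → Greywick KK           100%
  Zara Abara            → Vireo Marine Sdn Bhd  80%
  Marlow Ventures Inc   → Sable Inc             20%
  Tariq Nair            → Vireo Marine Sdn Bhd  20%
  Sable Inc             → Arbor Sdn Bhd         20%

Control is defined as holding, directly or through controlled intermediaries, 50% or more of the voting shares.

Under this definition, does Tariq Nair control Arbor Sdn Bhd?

No

Tariq holds 78% of Marlow, so Tariq controls Marlow.
Marlow holds 57% of Larkspur, so Tariq controls Larkspur.
Marlow holds 70% of Crestway, so Tariq controls Crestway.
Marlow holds 100% of Caldera, so Tariq controls Caldera.
Neither Tariq nor any entity Tariq controls holds any voting interest in Arbor.
So Tariq does not control Arbor.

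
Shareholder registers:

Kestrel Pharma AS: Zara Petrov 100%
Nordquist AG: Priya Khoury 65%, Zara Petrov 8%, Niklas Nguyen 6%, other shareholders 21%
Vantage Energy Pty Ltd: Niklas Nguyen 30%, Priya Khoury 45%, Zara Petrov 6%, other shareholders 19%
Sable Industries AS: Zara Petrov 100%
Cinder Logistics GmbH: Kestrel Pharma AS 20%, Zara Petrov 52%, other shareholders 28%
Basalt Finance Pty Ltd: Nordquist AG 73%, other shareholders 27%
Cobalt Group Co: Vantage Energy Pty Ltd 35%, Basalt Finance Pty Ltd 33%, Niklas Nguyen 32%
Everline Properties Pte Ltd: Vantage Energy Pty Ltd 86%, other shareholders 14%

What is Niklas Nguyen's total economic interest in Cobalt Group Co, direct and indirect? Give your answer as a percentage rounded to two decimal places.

Niklas reaches Cobalt along 3 paths.
Via Vantage: 30% × 35% = 10.5%.
Via Nordquist → Basalt: 6% × 73% × 33% = 1.4454%.
Direct stake: 32% = 32%.
Total: 10.5% + 1.4454% + 32% = 43.9454%.
Rounded: 43.95%.

43.95%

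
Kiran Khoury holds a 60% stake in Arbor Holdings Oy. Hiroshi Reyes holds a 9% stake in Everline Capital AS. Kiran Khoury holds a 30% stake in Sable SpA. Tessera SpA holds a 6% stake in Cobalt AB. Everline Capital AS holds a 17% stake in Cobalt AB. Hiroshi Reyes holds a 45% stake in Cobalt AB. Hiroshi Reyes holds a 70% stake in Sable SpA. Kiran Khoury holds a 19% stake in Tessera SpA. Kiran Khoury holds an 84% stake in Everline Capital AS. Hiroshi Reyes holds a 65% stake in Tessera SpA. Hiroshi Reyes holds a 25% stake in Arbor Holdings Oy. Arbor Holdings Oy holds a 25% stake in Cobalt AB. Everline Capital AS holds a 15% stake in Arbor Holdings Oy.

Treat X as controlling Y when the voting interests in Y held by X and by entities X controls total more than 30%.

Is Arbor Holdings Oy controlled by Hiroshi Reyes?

No

Hiroshi holds 70% of Sable, so Hiroshi controls Sable.
Hiroshi holds 65% of Tessera, so Hiroshi controls Tessera.
Hiroshi and Tessera together hold 45% + 6% = 51% of Cobalt, so Hiroshi controls Cobalt.
In Arbor, Hiroshi's side holds only 25%, not > 30%.
So Hiroshi does not control Arbor.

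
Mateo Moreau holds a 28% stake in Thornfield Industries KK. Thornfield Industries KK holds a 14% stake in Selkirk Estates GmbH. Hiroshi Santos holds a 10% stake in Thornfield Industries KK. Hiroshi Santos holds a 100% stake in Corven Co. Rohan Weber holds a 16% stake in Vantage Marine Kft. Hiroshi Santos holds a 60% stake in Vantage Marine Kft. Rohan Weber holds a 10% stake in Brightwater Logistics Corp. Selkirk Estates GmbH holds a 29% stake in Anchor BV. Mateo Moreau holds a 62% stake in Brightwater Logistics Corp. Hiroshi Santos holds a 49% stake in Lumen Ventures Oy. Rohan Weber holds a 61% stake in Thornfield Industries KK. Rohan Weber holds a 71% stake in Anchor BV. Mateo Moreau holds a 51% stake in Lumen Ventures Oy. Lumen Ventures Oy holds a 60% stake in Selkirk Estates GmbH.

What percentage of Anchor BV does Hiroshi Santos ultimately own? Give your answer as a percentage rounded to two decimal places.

8.93%

Hiroshi reaches Anchor along 2 paths.
Via Thornfield → Selkirk: 10% × 14% × 29% = 0.406%.
Via Lumen → Selkirk: 49% × 60% × 29% = 8.526%.
Total: 0.406% + 8.526% = 8.932%.
Rounded: 8.93%.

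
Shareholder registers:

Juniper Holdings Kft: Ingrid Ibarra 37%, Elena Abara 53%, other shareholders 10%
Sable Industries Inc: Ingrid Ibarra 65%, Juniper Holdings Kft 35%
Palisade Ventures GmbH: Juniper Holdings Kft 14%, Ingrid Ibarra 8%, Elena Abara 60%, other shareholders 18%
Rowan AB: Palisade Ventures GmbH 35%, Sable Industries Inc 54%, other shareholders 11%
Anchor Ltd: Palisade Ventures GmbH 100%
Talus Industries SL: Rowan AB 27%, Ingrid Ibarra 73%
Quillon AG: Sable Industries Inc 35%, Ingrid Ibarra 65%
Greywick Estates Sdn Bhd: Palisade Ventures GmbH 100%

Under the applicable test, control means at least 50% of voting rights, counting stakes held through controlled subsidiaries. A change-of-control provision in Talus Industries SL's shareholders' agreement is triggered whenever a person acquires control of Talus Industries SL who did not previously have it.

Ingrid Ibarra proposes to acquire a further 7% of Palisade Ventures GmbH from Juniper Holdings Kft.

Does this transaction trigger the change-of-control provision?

No

The purchase adds only to Ingrid's holdings (Juniper's stake shrinks), so Ingrid is the only person who could newly come to control Talus.
Ingrid holds 65% of Sable, so Ingrid controls Sable.
Sable holds 54% of Rowan, so Ingrid controls Rowan.
Rowan and Ingrid together hold 27% + 73% = 100% of Talus, so Ingrid controls Talus.
So Ingrid already controls Talus before the transaction.
After the purchase, Ingrid's direct stake in Palisade rises to 8% + 7% = 15%, and Juniper's stake falls to 7%.
Ingrid controlled Talus already, so this is not a new person acquiring control; every other person's position is unchanged or reduced.
No new person acquires control, so the clause is not triggered.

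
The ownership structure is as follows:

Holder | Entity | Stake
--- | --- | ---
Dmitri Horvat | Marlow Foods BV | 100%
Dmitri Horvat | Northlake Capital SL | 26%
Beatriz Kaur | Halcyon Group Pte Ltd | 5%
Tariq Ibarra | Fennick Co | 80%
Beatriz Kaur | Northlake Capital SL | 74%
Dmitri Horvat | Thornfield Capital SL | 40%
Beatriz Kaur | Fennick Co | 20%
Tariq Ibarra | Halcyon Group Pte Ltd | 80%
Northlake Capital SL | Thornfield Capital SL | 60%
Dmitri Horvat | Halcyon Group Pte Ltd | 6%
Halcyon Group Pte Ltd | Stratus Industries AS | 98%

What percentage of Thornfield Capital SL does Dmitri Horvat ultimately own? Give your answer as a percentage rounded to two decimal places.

55.60%

Dmitri reaches Thornfield along 2 paths.
Via Northlake: 26% × 60% = 15.6%.
Direct stake: 40% = 40%.
Total: 15.6% + 40% = 55.6%.
Rounded: 55.60%.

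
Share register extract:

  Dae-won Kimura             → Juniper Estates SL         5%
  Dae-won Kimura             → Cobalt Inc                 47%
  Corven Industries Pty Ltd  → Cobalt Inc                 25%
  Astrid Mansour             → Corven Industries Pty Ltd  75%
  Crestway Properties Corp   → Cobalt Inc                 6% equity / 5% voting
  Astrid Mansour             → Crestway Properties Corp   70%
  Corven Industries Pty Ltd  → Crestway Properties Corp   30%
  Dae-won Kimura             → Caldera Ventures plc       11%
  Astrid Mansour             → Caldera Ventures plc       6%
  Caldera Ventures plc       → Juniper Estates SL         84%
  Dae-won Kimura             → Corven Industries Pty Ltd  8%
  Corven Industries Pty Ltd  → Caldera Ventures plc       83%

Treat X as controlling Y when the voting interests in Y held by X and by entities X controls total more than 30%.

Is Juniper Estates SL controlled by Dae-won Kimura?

No

Dae-won holds 47% of Cobalt, so Dae-won controls Cobalt.
In Juniper, Dae-won's side holds only 5%, not > 30%.
So Dae-won does not control Juniper.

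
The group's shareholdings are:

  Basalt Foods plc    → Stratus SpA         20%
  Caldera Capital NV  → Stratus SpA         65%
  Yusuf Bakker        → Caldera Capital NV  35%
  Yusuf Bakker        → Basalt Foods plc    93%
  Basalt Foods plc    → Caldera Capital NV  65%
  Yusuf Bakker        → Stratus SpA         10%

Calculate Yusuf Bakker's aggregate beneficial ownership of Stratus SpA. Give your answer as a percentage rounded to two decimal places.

Yusuf reaches Stratus along 4 paths.
Via Basalt: 93% × 20% = 18.6%.
Direct stake: 10% = 10%.
Via Basalt → Caldera: 93% × 65% × 65% = 39.2925%.
Via Caldera: 35% × 65% = 22.75%.
Total: 18.6% + 10% + 39.2925% + 22.75% = 90.6425%.
Rounded: 90.64%.

90.64%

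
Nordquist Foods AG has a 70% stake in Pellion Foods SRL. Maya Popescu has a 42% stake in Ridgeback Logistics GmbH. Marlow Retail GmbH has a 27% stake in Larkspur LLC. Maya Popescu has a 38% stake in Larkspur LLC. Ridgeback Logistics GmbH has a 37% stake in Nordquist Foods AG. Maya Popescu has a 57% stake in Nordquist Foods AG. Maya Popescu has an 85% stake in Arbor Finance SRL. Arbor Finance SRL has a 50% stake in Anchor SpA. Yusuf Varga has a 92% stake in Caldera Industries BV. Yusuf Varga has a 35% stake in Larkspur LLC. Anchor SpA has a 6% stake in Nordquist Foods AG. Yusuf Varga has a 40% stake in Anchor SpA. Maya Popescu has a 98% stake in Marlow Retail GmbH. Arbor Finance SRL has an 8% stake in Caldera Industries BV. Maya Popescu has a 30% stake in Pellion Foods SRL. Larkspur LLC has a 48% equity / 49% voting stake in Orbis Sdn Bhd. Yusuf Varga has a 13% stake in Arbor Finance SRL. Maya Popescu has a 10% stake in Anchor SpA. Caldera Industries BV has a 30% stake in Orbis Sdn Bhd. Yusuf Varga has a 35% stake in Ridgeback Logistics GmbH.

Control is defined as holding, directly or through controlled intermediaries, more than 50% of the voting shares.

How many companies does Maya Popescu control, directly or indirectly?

6

Maya holds 85% of Arbor, so Maya controls Arbor.
Maya holds 98% of Marlow, so Maya controls Marlow.
Arbor and Maya together hold 50% + 10% = 60% of Anchor, so Maya controls Anchor.
Maya and Marlow together hold 38% + 27% = 65% of Larkspur, so Maya controls Larkspur.
Anchor and Maya together hold 6% + 57% = 63% of Nordquist, so Maya controls Nordquist.
Maya and Nordquist together hold 30% + 70% = 100% of Pellion, so Maya controls Pellion.
No other company's threshold is met.
Maya controls 6 companies.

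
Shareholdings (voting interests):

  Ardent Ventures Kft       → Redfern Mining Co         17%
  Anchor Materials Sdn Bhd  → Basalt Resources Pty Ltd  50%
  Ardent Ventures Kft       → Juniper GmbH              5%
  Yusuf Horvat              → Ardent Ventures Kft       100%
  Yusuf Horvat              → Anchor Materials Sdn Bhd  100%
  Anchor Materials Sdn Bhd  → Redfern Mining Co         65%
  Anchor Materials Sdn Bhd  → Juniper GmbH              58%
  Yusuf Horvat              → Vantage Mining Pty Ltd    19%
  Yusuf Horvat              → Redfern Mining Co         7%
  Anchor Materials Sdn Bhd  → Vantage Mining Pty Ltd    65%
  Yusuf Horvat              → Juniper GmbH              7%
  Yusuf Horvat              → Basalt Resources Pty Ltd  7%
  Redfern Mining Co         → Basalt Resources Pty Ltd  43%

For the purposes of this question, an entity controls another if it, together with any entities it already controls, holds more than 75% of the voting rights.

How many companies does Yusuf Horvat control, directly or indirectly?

Yusuf holds 100% of Ardent, so Yusuf controls Ardent.
Yusuf holds 100% of Anchor, so Yusuf controls Anchor.
Anchor and Yusuf and Ardent together hold 65% + 7% + 17% = 89% of Redfern, so Yusuf controls Redfern.
Yusuf and Redfern and Anchor together hold 7% + 43% + 50% = 100% of Basalt, so Yusuf controls Basalt.
Anchor and Yusuf together hold 65% + 19% = 84% of Vantage, so Yusuf controls Vantage.
No other company's threshold is met.
Yusuf controls 5 companies.

5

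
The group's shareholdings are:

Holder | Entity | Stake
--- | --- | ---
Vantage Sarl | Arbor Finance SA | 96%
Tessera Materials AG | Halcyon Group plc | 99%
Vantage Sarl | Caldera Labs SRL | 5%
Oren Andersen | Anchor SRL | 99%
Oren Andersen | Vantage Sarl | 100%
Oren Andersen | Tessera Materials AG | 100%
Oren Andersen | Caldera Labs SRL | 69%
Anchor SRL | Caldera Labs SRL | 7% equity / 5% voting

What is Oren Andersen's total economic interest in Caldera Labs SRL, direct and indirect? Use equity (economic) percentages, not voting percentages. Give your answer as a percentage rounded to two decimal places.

Oren reaches Caldera along 3 paths.
Via Anchor: 99% × 7% = 6.93%.
Direct stake: 69% = 69%.
Via Vantage: 100% × 5% = 5%.
Total: 6.93% + 69% + 5% = 80.93%.

80.93%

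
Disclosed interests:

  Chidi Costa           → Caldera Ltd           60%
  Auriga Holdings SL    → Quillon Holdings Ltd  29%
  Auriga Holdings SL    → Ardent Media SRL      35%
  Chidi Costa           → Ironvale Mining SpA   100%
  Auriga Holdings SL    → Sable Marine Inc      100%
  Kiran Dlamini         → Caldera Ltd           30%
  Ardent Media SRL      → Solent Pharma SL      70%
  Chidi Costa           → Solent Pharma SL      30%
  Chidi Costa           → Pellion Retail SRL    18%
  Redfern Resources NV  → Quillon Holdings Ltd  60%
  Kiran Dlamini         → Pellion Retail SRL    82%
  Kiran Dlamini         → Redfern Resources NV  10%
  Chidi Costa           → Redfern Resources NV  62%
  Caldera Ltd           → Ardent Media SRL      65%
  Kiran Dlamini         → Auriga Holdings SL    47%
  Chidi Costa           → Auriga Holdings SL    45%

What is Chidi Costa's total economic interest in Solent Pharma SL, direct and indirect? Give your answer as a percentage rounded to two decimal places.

68.33%

Chidi reaches Solent along 3 paths.
Via Auriga → Ardent: 45% × 35% × 70% = 11.025%.
Via Caldera → Ardent: 60% × 65% × 70% = 27.3%.
Direct stake: 30% = 30%.
Total: 11.025% + 27.3% + 30% = 68.325%.
Rounded: 68.33%.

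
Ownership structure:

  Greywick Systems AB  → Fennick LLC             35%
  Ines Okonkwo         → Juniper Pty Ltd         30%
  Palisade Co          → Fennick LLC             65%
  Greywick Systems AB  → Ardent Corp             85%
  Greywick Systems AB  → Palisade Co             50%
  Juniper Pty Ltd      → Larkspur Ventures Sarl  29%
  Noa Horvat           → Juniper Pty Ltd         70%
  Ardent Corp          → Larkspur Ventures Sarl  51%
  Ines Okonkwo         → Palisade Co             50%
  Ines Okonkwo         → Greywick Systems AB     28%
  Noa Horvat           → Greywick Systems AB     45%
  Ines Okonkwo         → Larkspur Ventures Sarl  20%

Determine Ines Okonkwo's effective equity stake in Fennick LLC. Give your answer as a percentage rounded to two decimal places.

Ines reaches Fennick along 3 paths.
Via Greywick: 28% × 35% = 9.8%.
Via Palisade: 50% × 65% = 32.5%.
Via Greywick → Palisade: 28% × 50% × 65% = 9.1%.
Total: 9.8% + 32.5% + 9.1% = 51.4%.
Rounded: 51.40%.

51.40%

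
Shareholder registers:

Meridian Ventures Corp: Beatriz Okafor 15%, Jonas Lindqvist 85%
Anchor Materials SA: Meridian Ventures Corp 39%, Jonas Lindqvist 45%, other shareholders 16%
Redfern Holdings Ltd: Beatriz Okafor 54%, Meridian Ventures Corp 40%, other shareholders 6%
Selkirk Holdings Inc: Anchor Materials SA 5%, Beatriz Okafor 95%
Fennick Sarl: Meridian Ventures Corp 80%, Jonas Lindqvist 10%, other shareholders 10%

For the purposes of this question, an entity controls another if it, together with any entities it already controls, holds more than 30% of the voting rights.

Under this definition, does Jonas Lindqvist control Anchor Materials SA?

Yes

Jonas holds 85% of Meridian, so Jonas controls Meridian.
Meridian and Jonas together hold 39% + 45% = 84% of Anchor, so Jonas controls Anchor.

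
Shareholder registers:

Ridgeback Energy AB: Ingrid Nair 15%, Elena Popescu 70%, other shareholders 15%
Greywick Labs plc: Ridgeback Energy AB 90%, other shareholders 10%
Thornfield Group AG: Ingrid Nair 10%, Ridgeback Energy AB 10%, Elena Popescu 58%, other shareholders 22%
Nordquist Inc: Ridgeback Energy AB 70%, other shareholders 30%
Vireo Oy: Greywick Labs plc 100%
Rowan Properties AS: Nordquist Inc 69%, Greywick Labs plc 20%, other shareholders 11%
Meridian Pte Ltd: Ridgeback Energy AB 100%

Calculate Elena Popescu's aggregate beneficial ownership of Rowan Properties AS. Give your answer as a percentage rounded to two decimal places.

Elena reaches Rowan along 2 paths.
Via Ridgeback → Nordquist: 70% × 70% × 69% = 33.81%.
Via Ridgeback → Greywick: 70% × 90% × 20% = 12.6%.
Total: 33.81% + 12.6% = 46.41%.

46.41%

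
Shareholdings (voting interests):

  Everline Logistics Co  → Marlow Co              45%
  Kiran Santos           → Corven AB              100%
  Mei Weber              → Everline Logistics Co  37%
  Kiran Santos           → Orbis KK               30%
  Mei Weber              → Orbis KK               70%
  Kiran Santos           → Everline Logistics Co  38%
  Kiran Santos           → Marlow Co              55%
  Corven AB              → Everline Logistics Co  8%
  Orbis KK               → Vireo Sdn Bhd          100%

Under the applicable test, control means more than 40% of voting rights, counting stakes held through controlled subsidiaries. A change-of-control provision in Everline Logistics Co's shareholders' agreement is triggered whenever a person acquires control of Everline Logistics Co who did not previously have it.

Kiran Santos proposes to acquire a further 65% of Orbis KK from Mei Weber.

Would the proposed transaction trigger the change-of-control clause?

The purchase adds only to Kiran's holdings (Mei's stake shrinks), so Kiran is the only person who could newly come to control Everline.
Kiran holds 100% of Corven, so Kiran controls Corven.
Corven and Kiran together hold 8% + 38% = 46% of Everline, so Kiran controls Everline.
So Kiran already controls Everline before the transaction.
After the purchase, Kiran's direct stake in Orbis rises to 30% + 65% = 95%, and Mei's stake falls to 5%.
Kiran controlled Everline already, so this is not a new person acquiring control; every other person's position is unchanged or reduced.
No new person acquires control, so the clause is not triggered.

No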